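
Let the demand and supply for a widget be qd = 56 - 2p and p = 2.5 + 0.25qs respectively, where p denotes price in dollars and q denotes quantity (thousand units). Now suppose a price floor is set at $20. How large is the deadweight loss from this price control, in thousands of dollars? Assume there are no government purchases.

121.5

Rearranging supply gives qs = 4p - 10. Equilibrium: 56 - 2p = 4p - 10, so 66 = 6p and p* = 11, q* = 34.
Because the floor (20) lies above the market-clearing price, it is binding.
At p = 20: qd = 56 - 2·20 = 16 and qs = 4·20 - 10 = 70.
Quantity traded falls to 16. At q = 16 the demand price is (56 - 16)/2 = 20 and the supply price is (10 + 16)/4 = 6.5.
Deadweight loss = ½ · (20 - 6.5) · (34 - 16) = ½ · 13.5 · 18 = 121.5.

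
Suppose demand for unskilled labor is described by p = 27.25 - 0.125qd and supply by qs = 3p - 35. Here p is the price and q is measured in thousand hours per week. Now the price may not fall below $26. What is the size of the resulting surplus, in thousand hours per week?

Rearranging demand gives qd = 218 - 8p. Equilibrium: 218 - 8p = 3p - 35, so 253 = 11p and p* = 23, q* = 34.
The floor of 26 is above the equilibrium price 23, so it binds.
At p = 26: qd = 218 - 8·26 = 10 and qs = 3·26 - 35 = 43.
Surplus = qs - qd = 43 - 10 = 33.

33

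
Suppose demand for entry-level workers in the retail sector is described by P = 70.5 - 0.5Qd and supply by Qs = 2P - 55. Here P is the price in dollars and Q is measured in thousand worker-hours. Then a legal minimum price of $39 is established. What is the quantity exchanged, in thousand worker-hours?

43

Rearranging demand gives Qd = 141 - 2P. In a free market, 141 - 2P = 2P - 55 gives the equilibrium P* = 49, Q* = 43.
Since 39 is below P* = 49, the floor does not bind and the free-market outcome prevails.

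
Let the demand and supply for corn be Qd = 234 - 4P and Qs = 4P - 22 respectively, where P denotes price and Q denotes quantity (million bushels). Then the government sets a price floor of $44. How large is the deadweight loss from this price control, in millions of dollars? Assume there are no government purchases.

Equilibrium: 234 - 4P = 4P - 22, so 256 = 8P and P* = 32, Q* = 106.
The floor of 44 is above the equilibrium price 32, so it binds.
At P = 44: Qd = 234 - 4·44 = 58 and Qs = 4·44 - 22 = 154.
Quantity traded falls to 58. At Q = 58 the demand price is (234 - 58)/4 = 44 and the supply price is (22 + 58)/4 = 20.
Deadweight loss = ½ · (44 - 20) · (106 - 58) = ½ · 24 · 48 = 576.

576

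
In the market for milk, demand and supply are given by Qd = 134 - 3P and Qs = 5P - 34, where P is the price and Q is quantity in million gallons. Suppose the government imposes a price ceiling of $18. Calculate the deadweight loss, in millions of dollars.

In a free market, 134 - 3P = 5P - 34 gives the equilibrium P* = 21, Q* = 71.
The ceiling of 18 is below the equilibrium price 21, so it binds.
At P = 18: Qd = 134 - 3·18 = 80 and Qs = 5·18 - 34 = 56.
Quantity traded falls to 56. At Q = 56 the demand price is (134 - 56)/3 = 26 and the supply price is (34 + 56)/5 = 18.
Deadweight loss = ½ · (26 - 18) · (71 - 56) = ½ · 8 · 15 = 60.

60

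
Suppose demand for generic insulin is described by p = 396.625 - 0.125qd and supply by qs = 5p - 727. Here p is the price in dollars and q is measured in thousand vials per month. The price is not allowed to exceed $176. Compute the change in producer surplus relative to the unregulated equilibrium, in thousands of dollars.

-57412

Rearranging demand gives qd = 3173 - 8p. Without the control the market clears where 3173 - 8p = 5p - 727, i.e. p* = 300 and q* = 773.
Since 176 < 300, the ceiling is binding.
At p = 176: qd = 3173 - 8·176 = 1765 and qs = 5·176 - 727 = 153.
Producer surplus without the control is ½ · (300 - 145.4) · 773 = 59752.9.
With the ceiling, producers sell 153 units at 176, so PS = ½ · (176 - 145.4) · 153 = 2340.9.
Change in producer surplus = 2340.9 - 59752.9 = -57412.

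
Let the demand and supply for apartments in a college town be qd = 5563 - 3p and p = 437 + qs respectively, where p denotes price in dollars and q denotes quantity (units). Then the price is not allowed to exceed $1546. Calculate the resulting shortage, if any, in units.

Rearranging supply gives qs = p - 437. Equilibrium: 5563 - 3p = p - 437, so 6000 = 4p and p* = 1500, q* = 1063.
The ceiling of 1546 is above the equilibrium price 1500, so it is not binding; the market clears at p* = 1500, q* = 1063.
Since the control does not bind, there is no shortage.

0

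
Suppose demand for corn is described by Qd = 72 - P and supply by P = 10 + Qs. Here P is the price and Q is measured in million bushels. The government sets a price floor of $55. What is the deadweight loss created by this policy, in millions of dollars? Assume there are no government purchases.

196

Rearranging supply gives Qs = P - 10. Setting quantity demanded equal to quantity supplied, 72 - P = P - 10, gives P* = 41 and Q* = 31.
The floor of 55 is above the equilibrium price 41, so it binds.
At P = 55: Qd = 72 - 55 = 17 and Qs = 55 - 10 = 45.
Quantity traded falls to 17. At Q = 17 the demand price is 72 - 17 = 55 and the supply price is 10 + 17 = 27.
Deadweight loss = ½ · (55 - 27) · (31 - 17) = ½ · 28 · 14 = 196.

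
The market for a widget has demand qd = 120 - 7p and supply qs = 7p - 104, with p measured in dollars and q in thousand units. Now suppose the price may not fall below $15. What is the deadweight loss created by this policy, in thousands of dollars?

Without the control the market clears where 120 - 7p = 7p - 104, i.e. p* = 16 and q* = 8.
The floor of 15 is below the equilibrium price 16, so it is not binding; the market clears at p* = 16, q* = 8.
Since the control does not bind, no trades are prevented and deadweight loss is zero.

0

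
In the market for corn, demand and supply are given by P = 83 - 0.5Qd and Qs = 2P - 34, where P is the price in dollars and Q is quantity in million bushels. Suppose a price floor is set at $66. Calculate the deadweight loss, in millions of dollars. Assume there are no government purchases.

512

Rearranging demand gives Qd = 166 - 2P. Equilibrium: 166 - 2P = 2P - 34, so 200 = 4P and P* = 50, Q* = 66.
The floor of 66 is above the equilibrium price 50, so it binds.
At P = 66: Qd = 166 - 2·66 = 34 and Qs = 2·66 - 34 = 98.
Quantity traded falls to 34. At Q = 34 the demand price is (166 - 34)/2 = 66 and the supply price is (34 + 34)/2 = 34.
Deadweight loss = ½ · (66 - 34) · (66 - 34) = ½ · 32 · 32 = 512.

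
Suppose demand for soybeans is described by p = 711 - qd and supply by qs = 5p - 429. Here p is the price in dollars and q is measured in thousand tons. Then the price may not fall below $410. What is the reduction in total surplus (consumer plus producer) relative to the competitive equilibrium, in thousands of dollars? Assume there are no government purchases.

29040

Rearranging demand gives qd = 711 - p. Equilibrium: 711 - p = 5p - 429, so 1140 = 6p and p* = 190, q* = 521.
Since 410 > 190, the floor is binding.
At p = 410: qd = 711 - 410 = 301 and qs = 5·410 - 429 = 1621.
Quantity traded falls to 301. At q = 301 the demand price is 711 - 301 = 410 and the supply price is (429 + 301)/5 = 146.
Deadweight loss = ½ · (410 - 146) · (521 - 301) = ½ · 264 · 220 = 29040.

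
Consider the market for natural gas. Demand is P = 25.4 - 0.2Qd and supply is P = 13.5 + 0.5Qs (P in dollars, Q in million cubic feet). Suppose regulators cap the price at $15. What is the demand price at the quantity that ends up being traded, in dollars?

Rearranging demand gives Qd = 127 - 5P; rearranging supply gives Qs = 2P - 27. Setting quantity demanded equal to quantity supplied, 127 - 5P = 2P - 27, gives P* = 22 and Q* = 17.
Because the ceiling (15) lies below the market-clearing price, it is binding.
At P = 15: Qd = 127 - 5·15 = 52 and Qs = 2·15 - 27 = 3.
Only 3 units reach the market. On the demand curve, the marginal buyer's willingness to pay at Q = 3 is (127 - 3)/5 = 24.8.

24.8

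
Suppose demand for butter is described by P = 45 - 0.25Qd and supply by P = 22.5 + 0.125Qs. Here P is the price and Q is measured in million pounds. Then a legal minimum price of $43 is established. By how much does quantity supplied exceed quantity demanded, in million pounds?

Rearranging demand gives Qd = 180 - 4P; rearranging supply gives Qs = 8P - 180. Setting quantity demanded equal to quantity supplied, 180 - 4P = 8P - 180, gives P* = 30 and Q* = 60.
The floor of 43 is above the equilibrium price 30, so it binds.
At P = 43: Qd = 180 - 4·43 = 8 and Qs = 8·43 - 180 = 164.
Surplus = Qs - Qd = 164 - 8 = 156.

156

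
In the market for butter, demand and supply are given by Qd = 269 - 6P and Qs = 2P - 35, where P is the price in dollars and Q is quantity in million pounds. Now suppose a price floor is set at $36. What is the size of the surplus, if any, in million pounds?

Equilibrium: 269 - 6P = 2P - 35, so 304 = 8P and P* = 38, Q* = 41.
Since 36 is below P* = 38, the floor does not bind and the free-market outcome prevails.
Since the control does not bind, there is no surplus.

0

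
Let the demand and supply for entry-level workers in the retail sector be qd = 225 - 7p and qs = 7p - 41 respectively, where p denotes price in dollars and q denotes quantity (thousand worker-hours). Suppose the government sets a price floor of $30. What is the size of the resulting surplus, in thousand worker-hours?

154

Without the control the market clears where 225 - 7p = 7p - 41, i.e. p* = 19 and q* = 92.
Because the floor (30) lies above the market-clearing price, it is binding.
At p = 30: qd = 225 - 7·30 = 15 and qs = 7·30 - 41 = 169.
Surplus = qs - qd = 169 - 15 = 154.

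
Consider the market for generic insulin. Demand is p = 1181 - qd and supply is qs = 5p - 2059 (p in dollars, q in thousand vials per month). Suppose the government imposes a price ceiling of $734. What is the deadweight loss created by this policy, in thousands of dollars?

Rearranging demand gives qd = 1181 - p. Without the control the market clears where 1181 - p = 5p - 2059, i.e. p* = 540 and q* = 641.
The ceiling of 734 is above the equilibrium price 540, so it is not binding; the market clears at p* = 540, q* = 641.
Since the control does not bind, no trades are prevented and deadweight loss is zero.

0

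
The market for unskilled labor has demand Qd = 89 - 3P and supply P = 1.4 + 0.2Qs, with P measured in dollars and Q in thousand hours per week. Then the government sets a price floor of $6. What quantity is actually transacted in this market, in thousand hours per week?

53

Rearranging supply gives Qs = 5P - 7. Setting quantity demanded equal to quantity supplied, 89 - 3P = 5P - 7, gives P* = 12 and Q* = 53.
The floor of 6 is below the equilibrium price 12, so it is not binding; the market clears at P* = 12, Q* = 53.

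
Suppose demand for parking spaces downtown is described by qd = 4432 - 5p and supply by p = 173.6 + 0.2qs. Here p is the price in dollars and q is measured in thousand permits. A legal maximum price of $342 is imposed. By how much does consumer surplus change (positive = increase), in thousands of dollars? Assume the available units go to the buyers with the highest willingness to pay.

69936

Rearranging supply gives qs = 5p - 868. In a free market, 4432 - 5p = 5p - 868 gives the equilibrium p* = 530, q* = 1782.
Because the ceiling (342) lies below the market-clearing price, it is binding.
At p = 342: qd = 4432 - 5·342 = 2722 and qs = 5·342 - 868 = 842.
Consumer surplus without the control is ½ · (886.4 - 530) · 1782 = 317552.4.
With the ceiling, 842 units are sold at 342 (assume they go to the highest-value buyers). The demand price at q = 842 is 718, so CS = ½ · [(886.4 - 342) + (718 - 342)] · 842 = 387488.4.
Change in consumer surplus = 387488.4 - 317552.4 = 69936.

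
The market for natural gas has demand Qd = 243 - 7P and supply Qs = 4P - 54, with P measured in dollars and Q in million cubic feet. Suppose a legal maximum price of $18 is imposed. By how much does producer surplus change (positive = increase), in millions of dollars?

Setting quantity demanded equal to quantity supplied, 243 - 7P = 4P - 54, gives P* = 27 and Q* = 54.
Since 18 < 27, the ceiling is binding.
At P = 18: Qd = 243 - 7·18 = 117 and Qs = 4·18 - 54 = 18.
Producer surplus without the control is ½ · (27 - 13.5) · 54 = 364.5.
With the ceiling, producers sell 18 units at 18, so PS = ½ · (18 - 13.5) · 18 = 40.5.
Change in producer surplus = 40.5 - 364.5 = -324.

-324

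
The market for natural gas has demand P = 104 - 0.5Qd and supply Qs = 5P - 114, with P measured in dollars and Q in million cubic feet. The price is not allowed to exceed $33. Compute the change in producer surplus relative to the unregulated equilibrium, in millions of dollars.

Rearranging demand gives Qd = 208 - 2P. Without the control the market clears where 208 - 2P = 5P - 114, i.e. P* = 46 and Q* = 116.
The ceiling of 33 is below the equilibrium price 46, so it binds.
At P = 33: Qd = 208 - 2·33 = 142 and Qs = 5·33 - 114 = 51.
Producer surplus without the control is ½ · (46 - 22.8) · 116 = 1345.6.
With the ceiling, producers sell 51 units at 33, so PS = ½ · (33 - 22.8) · 51 = 260.1.
Change in producer surplus = 260.1 - 1345.6 = -1085.5.

-1085.5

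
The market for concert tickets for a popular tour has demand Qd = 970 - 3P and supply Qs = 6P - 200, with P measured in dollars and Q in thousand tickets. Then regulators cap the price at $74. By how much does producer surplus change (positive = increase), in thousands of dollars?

In a free market, 970 - 3P = 6P - 200 gives the equilibrium P* = 130, Q* = 580.
Since 74 < 130, the ceiling is binding.
At P = 74: Qd = 970 - 3·74 = 748 and Qs = 6·74 - 200 = 244.
Producer surplus without the control is ½ · (130 - 100/3) · 580 = 84100/3.
With the ceiling, producers sell 244 units at 74, so PS = ½ · (74 - 100/3) · 244 = 14884/3.
Change in producer surplus = 14884/3 - 84100/3 = -23072.

-23072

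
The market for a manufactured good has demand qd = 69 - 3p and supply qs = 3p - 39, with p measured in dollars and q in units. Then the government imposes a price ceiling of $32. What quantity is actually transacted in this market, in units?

15

Setting quantity demanded equal to quantity supplied, 69 - 3p = 3p - 39, gives p* = 18 and q* = 15.
The ceiling of 32 is above the equilibrium price 18, so it is not binding; the market clears at p* = 18, q* = 15.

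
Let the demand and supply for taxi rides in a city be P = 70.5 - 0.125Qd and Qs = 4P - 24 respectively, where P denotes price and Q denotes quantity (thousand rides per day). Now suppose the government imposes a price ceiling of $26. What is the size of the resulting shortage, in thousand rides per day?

276

Rearranging demand gives Qd = 564 - 8P. Without the control the market clears where 564 - 8P = 4P - 24, i.e. P* = 49 and Q* = 172.
The ceiling of 26 is below the equilibrium price 49, so it binds.
At P = 26: Qd = 564 - 8·26 = 356 and Qs = 4·26 - 24 = 80.
Shortage = Qd - Qs = 356 - 80 = 276.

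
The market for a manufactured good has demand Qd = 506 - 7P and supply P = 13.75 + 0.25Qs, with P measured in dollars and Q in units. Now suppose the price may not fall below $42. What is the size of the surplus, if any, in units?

Rearranging supply gives Qs = 4P - 55. Equilibrium: 506 - 7P = 4P - 55, so 561 = 11P and P* = 51, Q* = 149.
Since 42 is below P* = 51, the floor does not bind and the free-market outcome prevails.
Since the control does not bind, there is no surplus.

0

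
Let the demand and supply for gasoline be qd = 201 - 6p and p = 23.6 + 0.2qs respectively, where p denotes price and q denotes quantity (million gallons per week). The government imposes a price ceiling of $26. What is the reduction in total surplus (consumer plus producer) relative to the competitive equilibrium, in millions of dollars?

Rearranging supply gives qs = 5p - 118. Setting quantity demanded equal to quantity supplied, 201 - 6p = 5p - 118, gives p* = 29 and q* = 27.
Since 26 < 29, the ceiling is binding.
At p = 26: qd = 201 - 6·26 = 45 and qs = 5·26 - 118 = 12.
Quantity traded falls to 12. At q = 12 the demand price is (201 - 12)/6 = 31.5 and the supply price is (118 + 12)/5 = 26.
Deadweight loss = ½ · (31.5 - 26) · (27 - 12) = ½ · 5.5 · 15 = 41.25.

41.25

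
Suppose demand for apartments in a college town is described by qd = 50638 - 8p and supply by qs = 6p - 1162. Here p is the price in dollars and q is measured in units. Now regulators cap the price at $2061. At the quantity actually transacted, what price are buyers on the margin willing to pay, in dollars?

4929.25

In a free market, 50638 - 8p = 6p - 1162 gives the equilibrium p* = 3700, q* = 21038.
Because the ceiling (2061) lies below the market-clearing price, it is binding.
At p = 2061: qd = 50638 - 8·2061 = 34150 and qs = 6·2061 - 1162 = 11204.
Only 11204 units reach the market. On the demand curve, the marginal buyer's willingness to pay at q = 11204 is (50638 - 11204)/8 = 4929.25.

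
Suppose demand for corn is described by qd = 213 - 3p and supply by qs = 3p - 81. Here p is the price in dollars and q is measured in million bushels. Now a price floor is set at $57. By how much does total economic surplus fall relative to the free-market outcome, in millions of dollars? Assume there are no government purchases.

In a free market, 213 - 3p = 3p - 81 gives the equilibrium p* = 49, q* = 66.
The floor of 57 is above the equilibrium price 49, so it binds.
At p = 57: qd = 213 - 3·57 = 42 and qs = 3·57 - 81 = 90.
Quantity traded falls to 42. At q = 42 the demand price is (213 - 42)/3 = 57 and the supply price is (81 + 42)/3 = 41.
Deadweight loss = ½ · (57 - 41) · (66 - 42) = ½ · 16 · 24 = 192.

192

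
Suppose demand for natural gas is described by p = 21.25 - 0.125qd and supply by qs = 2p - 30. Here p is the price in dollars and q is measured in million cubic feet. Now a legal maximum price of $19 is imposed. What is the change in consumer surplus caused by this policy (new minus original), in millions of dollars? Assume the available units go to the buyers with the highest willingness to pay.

Rearranging demand gives qd = 170 - 8p. Equilibrium: 170 - 8p = 2p - 30, so 200 = 10p and p* = 20, q* = 10.
The ceiling of 19 is below the equilibrium price 20, so it binds.
At p = 19: qd = 170 - 8·19 = 18 and qs = 2·19 - 30 = 8.
Consumer surplus without the control is ½ · (21.25 - 20) · 10 = 6.25.
With the ceiling, 8 units are sold at 19 (assume they go to the highest-value buyers). The demand price at q = 8 is 20.25, so CS = ½ · [(21.25 - 19) + (20.25 - 19)] · 8 = 14.
Change in consumer surplus = 14 - 6.25 = 7.75.

7.75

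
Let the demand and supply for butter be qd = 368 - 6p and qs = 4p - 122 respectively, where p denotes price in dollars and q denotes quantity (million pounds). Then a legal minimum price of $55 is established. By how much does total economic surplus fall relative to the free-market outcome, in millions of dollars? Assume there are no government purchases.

270

Without the control the market clears where 368 - 6p = 4p - 122, i.e. p* = 49 and q* = 74.
Since 55 > 49, the floor is binding.
At p = 55: qd = 368 - 6·55 = 38 and qs = 4·55 - 122 = 98.
Quantity traded falls to 38. At q = 38 the demand price is (368 - 38)/6 = 55 and the supply price is (122 + 38)/4 = 40.
Deadweight loss = ½ · (55 - 40) · (74 - 38) = ½ · 15 · 36 = 270.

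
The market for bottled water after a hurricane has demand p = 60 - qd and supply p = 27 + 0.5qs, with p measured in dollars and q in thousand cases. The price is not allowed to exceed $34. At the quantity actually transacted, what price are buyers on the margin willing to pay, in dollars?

46

Rearranging demand gives qd = 60 - p; rearranging supply gives qs = 2p - 54. Equilibrium: 60 - p = 2p - 54, so 114 = 3p and p* = 38, q* = 22.
The ceiling of 34 is below the equilibrium price 38, so it binds.
At p = 34: qd = 60 - 34 = 26 and qs = 2·34 - 54 = 14.
Only 14 units reach the market. On the demand curve, the marginal buyer's willingness to pay at q = 14 is (60 - 14) = 46.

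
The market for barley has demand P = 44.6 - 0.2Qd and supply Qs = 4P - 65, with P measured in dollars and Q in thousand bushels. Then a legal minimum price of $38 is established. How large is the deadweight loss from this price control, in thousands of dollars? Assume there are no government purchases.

Rearranging demand gives Qd = 223 - 5P. In a free market, 223 - 5P = 4P - 65 gives the equilibrium P* = 32, Q* = 63.
Since 38 > 32, the floor is binding.
At P = 38: Qd = 223 - 5·38 = 33 and Qs = 4·38 - 65 = 87.
Quantity traded falls to 33. At Q = 33 the demand price is (223 - 33)/5 = 38 and the supply price is (65 + 33)/4 = 24.5.
Deadweight loss = ½ · (38 - 24.5) · (63 - 33) = ½ · 13.5 · 30 = 202.5.

202.5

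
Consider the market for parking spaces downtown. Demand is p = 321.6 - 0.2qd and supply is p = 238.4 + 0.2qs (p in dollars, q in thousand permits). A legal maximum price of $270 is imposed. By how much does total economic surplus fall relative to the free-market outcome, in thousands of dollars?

500

Rearranging demand gives qd = 1608 - 5p; rearranging supply gives qs = 5p - 1192. Setting quantity demanded equal to quantity supplied, 1608 - 5p = 5p - 1192, gives p* = 280 and q* = 208.
The ceiling of 270 is below the equilibrium price 280, so it binds.
At p = 270: qd = 1608 - 5·270 = 258 and qs = 5·270 - 1192 = 158.
Quantity traded falls to 158. At q = 158 the demand price is (1608 - 158)/5 = 290 and the supply price is (1192 + 158)/5 = 270.
Deadweight loss = ½ · (290 - 270) · (208 - 158) = ½ · 20 · 50 = 500.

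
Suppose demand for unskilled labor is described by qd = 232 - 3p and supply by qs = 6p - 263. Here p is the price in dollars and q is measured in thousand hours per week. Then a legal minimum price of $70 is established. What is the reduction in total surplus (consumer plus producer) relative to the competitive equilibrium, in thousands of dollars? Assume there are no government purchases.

Setting quantity demanded equal to quantity supplied, 232 - 3p = 6p - 263, gives p* = 55 and q* = 67.
Since 70 > 55, the floor is binding.
At p = 70: qd = 232 - 3·70 = 22 and qs = 6·70 - 263 = 157.
Quantity traded falls to 22. At q = 22 the demand price is (232 - 22)/3 = 70 and the supply price is (263 + 22)/6 = 47.5.
Deadweight loss = ½ · (70 - 47.5) · (67 - 22) = ½ · 22.5 · 45 = 506.25.

506.25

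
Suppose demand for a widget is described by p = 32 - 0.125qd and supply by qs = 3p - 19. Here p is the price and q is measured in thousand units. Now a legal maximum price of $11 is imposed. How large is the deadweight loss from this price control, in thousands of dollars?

404.25

Rearranging demand gives qd = 256 - 8p. Setting quantity demanded equal to quantity supplied, 256 - 8p = 3p - 19, gives p* = 25 and q* = 56.
Because the ceiling (11) lies below the market-clearing price, it is binding.
At p = 11: qd = 256 - 8·11 = 168 and qs = 3·11 - 19 = 14.
Quantity traded falls to 14. At q = 14 the demand price is (256 - 14)/8 = 30.25 and the supply price is (19 + 14)/3 = 11.
Deadweight loss = ½ · (30.25 - 11) · (56 - 14) = ½ · 19.25 · 42 = 404.25.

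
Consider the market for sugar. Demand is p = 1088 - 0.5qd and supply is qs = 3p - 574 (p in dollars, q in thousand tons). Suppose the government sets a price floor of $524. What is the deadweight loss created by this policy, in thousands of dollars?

0

Rearranging demand gives qd = 2176 - 2p. Setting quantity demanded equal to quantity supplied, 2176 - 2p = 3p - 574, gives p* = 550 and q* = 1076.
The floor of 524 is below the equilibrium price 550, so it is not binding; the market clears at p* = 550, q* = 1076.
Since the control does not bind, no trades are prevented and deadweight loss is zero.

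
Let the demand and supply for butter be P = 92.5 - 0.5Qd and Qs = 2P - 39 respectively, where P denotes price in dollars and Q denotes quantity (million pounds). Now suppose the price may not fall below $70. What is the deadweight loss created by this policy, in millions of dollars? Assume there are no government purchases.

Rearranging demand gives Qd = 185 - 2P. Equilibrium: 185 - 2P = 2P - 39, so 224 = 4P and P* = 56, Q* = 73.
Because the floor (70) lies above the market-clearing price, it is binding.
At P = 70: Qd = 185 - 2·70 = 45 and Qs = 2·70 - 39 = 101.
Quantity traded falls to 45. At Q = 45 the demand price is (185 - 45)/2 = 70 and the supply price is (39 + 45)/2 = 42.
Deadweight loss = ½ · (70 - 42) · (73 - 45) = ½ · 28 · 28 = 392.

392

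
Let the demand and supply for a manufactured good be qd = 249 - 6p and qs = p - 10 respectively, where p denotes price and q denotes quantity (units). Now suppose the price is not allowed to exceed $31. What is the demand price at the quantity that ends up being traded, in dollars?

Without the control the market clears where 249 - 6p = p - 10, i.e. p* = 37 and q* = 27.
Since 31 < 37, the ceiling is binding.
At p = 31: qd = 249 - 6·31 = 63 and qs = 31 - 10 = 21.
Only 21 units reach the market. On the demand curve, the marginal buyer's willingness to pay at q = 21 is (249 - 21)/6 = 38.

38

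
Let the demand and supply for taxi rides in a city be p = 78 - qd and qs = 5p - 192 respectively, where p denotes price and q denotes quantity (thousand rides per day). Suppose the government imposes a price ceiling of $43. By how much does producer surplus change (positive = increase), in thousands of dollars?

Rearranging demand gives qd = 78 - p. Setting quantity demanded equal to quantity supplied, 78 - p = 5p - 192, gives p* = 45 and q* = 33.
The ceiling of 43 is below the equilibrium price 45, so it binds.
At p = 43: qd = 78 - 43 = 35 and qs = 5·43 - 192 = 23.
Producer surplus without the control is ½ · (45 - 38.4) · 33 = 108.9.
With the ceiling, producers sell 23 units at 43, so PS = ½ · (43 - 38.4) · 23 = 52.9.
Change in producer surplus = 52.9 - 108.9 = -56.

-56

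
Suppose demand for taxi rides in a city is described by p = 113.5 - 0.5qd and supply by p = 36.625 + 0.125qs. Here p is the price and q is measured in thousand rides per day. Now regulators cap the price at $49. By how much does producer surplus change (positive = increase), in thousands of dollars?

-333

Rearranging demand gives qd = 227 - 2p; rearranging supply gives qs = 8p - 293. Without the control the market clears where 227 - 2p = 8p - 293, i.e. p* = 52 and q* = 123.
Since 49 < 52, the ceiling is binding.
At p = 49: qd = 227 - 2·49 = 129 and qs = 8·49 - 293 = 99.
Producer surplus without the control is ½ · (52 - 36.625) · 123 = 945.5625.
With the ceiling, producers sell 99 units at 49, so PS = ½ · (49 - 36.625) · 99 = 612.5625.
Change in producer surplus = 612.5625 - 945.5625 = -333.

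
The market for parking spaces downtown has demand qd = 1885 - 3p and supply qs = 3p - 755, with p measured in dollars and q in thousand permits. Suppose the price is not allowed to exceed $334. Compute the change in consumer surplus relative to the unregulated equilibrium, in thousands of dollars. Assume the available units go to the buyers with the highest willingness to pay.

Without the control the market clears where 1885 - 3p = 3p - 755, i.e. p* = 440 and q* = 565.
Since 334 < 440, the ceiling is binding.
At p = 334: qd = 1885 - 3·334 = 883 and qs = 3·334 - 755 = 247.
Consumer surplus without the control is ½ · (1885/3 - 440) · 565 = 319225/6.
With the ceiling, 247 units are sold at 334 (assume they go to the highest-value buyers). The demand price at q = 247 is 546, so CS = ½ · [(1885/3 - 334) + (546 - 334)] · 247 = 375193/6.
Change in consumer surplus = 375193/6 - 319225/6 = 9328.

9328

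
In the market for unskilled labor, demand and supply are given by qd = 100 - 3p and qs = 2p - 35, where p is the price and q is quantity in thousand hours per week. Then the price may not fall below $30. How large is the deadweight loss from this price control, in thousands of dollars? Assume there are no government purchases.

Setting quantity demanded equal to quantity supplied, 100 - 3p = 2p - 35, gives p* = 27 and q* = 19.
The floor of 30 is above the equilibrium price 27, so it binds.
At p = 30: qd = 100 - 3·30 = 10 and qs = 2·30 - 35 = 25.
Quantity traded falls to 10. At q = 10 the demand price is (100 - 10)/3 = 30 and the supply price is (35 + 10)/2 = 22.5.
Deadweight loss = ½ · (30 - 22.5) · (19 - 10) = ½ · 7.5 · 9 = 33.75.

33.75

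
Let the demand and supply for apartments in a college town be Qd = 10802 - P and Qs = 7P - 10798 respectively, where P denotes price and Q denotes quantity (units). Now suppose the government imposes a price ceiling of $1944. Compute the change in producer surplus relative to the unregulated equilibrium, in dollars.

In a free market, 10802 - P = 7P - 10798 gives the equilibrium P* = 2700, Q* = 8102.
Because the ceiling (1944) lies below the market-clearing price, it is binding.
At P = 1944: Qd = 10802 - 1944 = 8858 and Qs = 7·1944 - 10798 = 2810.
Producer surplus without the control is ½ · (2700 - 10798/7) · 8102 = 32821202/7.
With the ceiling, producers sell 2810 units at 1944, so PS = ½ · (1944 - 10798/7) · 2810 = 3948050/7.
Change in producer surplus = 3948050/7 - 32821202/7 = -4124736.

-4124736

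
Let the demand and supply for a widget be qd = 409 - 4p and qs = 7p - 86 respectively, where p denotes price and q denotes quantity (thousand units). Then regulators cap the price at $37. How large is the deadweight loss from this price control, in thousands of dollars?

Without the control the market clears where 409 - 4p = 7p - 86, i.e. p* = 45 and q* = 229.
Since 37 < 45, the ceiling is binding.
At p = 37: qd = 409 - 4·37 = 261 and qs = 7·37 - 86 = 173.
Quantity traded falls to 173. At q = 173 the demand price is (409 - 173)/4 = 59 and the supply price is (86 + 173)/7 = 37.
Deadweight loss = ½ · (59 - 37) · (229 - 173) = ½ · 22 · 56 = 616.

616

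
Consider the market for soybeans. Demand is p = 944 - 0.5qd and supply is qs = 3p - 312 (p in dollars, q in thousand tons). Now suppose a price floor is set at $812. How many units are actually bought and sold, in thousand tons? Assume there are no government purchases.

264

Rearranging demand gives qd = 1888 - 2p. Setting quantity demanded equal to quantity supplied, 1888 - 2p = 3p - 312, gives p* = 440 and q* = 1008.
The floor of 812 is above the equilibrium price 440, so it binds.
At p = 812: qd = 1888 - 2·812 = 264 and qs = 3·812 - 312 = 2124.
The quantity actually transacted is the short side, demand: 264.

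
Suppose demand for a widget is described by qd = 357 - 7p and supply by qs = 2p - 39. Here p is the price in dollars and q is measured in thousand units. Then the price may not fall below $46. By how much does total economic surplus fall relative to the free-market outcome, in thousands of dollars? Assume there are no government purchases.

Setting quantity demanded equal to quantity supplied, 357 - 7p = 2p - 39, gives p* = 44 and q* = 49.
The floor of 46 is above the equilibrium price 44, so it binds.
At p = 46: qd = 357 - 7·46 = 35 and qs = 2·46 - 39 = 53.
Quantity traded falls to 35. At q = 35 the demand price is (357 - 35)/7 = 46 and the supply price is (39 + 35)/2 = 37.
Deadweight loss = ½ · (46 - 37) · (49 - 35) = ½ · 9 · 14 = 63.

63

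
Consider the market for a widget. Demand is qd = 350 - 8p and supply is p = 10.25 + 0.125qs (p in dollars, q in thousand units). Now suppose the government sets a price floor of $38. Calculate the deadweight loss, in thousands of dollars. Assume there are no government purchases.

968

Rearranging supply gives qs = 8p - 82. Setting quantity demanded equal to quantity supplied, 350 - 8p = 8p - 82, gives p* = 27 and q* = 134.
Because the floor (38) lies above the market-clearing price, it is binding.
At p = 38: qd = 350 - 8·38 = 46 and qs = 8·38 - 82 = 222.
Quantity traded falls to 46. At q = 46 the demand price is (350 - 46)/8 = 38 and the supply price is (82 + 46)/8 = 16.
Deadweight loss = ½ · (38 - 16) · (134 - 46) = ½ · 22 · 88 = 968.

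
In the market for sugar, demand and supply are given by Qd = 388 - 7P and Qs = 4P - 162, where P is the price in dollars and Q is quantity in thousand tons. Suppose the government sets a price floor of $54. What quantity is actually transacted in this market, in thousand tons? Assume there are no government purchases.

Without the control the market clears where 388 - 7P = 4P - 162, i.e. P* = 50 and Q* = 38.
The floor of 54 is above the equilibrium price 50, so it binds.
At P = 54: Qd = 388 - 7·54 = 10 and Qs = 4·54 - 162 = 54.
The quantity actually transacted is the short side, demand: 10.

10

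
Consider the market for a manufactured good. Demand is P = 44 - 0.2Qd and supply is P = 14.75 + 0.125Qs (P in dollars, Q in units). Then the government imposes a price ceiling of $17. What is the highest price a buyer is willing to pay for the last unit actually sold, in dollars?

Rearranging demand gives Qd = 220 - 5P; rearranging supply gives Qs = 8P - 118. Setting quantity demanded equal to quantity supplied, 220 - 5P = 8P - 118, gives P* = 26 and Q* = 90.
Since 17 < 26, the ceiling is binding.
At P = 17: Qd = 220 - 5·17 = 135 and Qs = 8·17 - 118 = 18.
Only 18 units reach the market. On the demand curve, the marginal buyer's willingness to pay at Q = 18 is (220 - 18)/5 = 40.4.

40.4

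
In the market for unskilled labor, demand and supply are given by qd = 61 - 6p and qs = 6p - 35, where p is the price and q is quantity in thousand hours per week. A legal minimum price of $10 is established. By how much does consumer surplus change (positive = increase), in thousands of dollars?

-14

Setting quantity demanded equal to quantity supplied, 61 - 6p = 6p - 35, gives p* = 8 and q* = 13.
Since 10 > 8, the floor is binding.
At p = 10: qd = 61 - 6·10 = 1 and qs = 6·10 - 35 = 25.
Consumer surplus without the control is ½ · (61/6 - 8) · 13 = 169/12.
With the floor, consumers buy 1 units at 10, so CS = ½ · (61/6 - 10) · 1 = 1/12.
Change in consumer surplus = 1/12 - 169/12 = -14.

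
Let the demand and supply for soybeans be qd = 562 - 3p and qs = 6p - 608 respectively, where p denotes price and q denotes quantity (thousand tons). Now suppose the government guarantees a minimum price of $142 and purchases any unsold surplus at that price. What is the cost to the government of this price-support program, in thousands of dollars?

15336

In a free market, 562 - 3p = 6p - 608 gives the equilibrium p* = 130, q* = 172.
The floor of 142 is above the equilibrium price 130, so it binds.
At p = 142: qd = 562 - 3·142 = 136 and qs = 6·142 - 608 = 244.
Surplus = qs - qd = 108.
Government expenditure = surplus × support price = 108 × 142 = 15336.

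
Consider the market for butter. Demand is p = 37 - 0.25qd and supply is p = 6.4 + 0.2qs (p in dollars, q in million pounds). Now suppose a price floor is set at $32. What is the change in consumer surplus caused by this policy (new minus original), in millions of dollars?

-528

Rearranging demand gives qd = 148 - 4p; rearranging supply gives qs = 5p - 32. In a free market, 148 - 4p = 5p - 32 gives the equilibrium p* = 20, q* = 68.
Since 32 > 20, the floor is binding.
At p = 32: qd = 148 - 4·32 = 20 and qs = 5·32 - 32 = 128.
Consumer surplus without the control is ½ · (37 - 20) · 68 = 578.
With the floor, consumers buy 20 units at 32, so CS = ½ · (37 - 32) · 20 = 50.
Change in consumer surplus = 50 - 578 = -528.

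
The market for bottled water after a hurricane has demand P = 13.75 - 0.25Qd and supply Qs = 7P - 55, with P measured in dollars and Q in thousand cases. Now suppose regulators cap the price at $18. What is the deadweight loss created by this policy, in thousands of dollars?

Rearranging demand gives Qd = 55 - 4P. Setting quantity demanded equal to quantity supplied, 55 - 4P = 7P - 55, gives P* = 10 and Q* = 15.
Since 18 is above P* = 10, the ceiling does not bind and the free-market outcome prevails.
Since the control does not bind, no trades are prevented and deadweight loss is zero.

0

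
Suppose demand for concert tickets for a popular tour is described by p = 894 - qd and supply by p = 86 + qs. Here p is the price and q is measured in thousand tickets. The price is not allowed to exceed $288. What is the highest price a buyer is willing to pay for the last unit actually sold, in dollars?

692

Rearranging demand gives qd = 894 - p; rearranging supply gives qs = p - 86. Without the control the market clears where 894 - p = p - 86, i.e. p* = 490 and q* = 404.
Since 288 < 490, the ceiling is binding.
At p = 288: qd = 894 - 288 = 606 and qs = 288 - 86 = 202.
Only 202 units reach the market. On the demand curve, the marginal buyer's willingness to pay at q = 202 is (894 - 202) = 692.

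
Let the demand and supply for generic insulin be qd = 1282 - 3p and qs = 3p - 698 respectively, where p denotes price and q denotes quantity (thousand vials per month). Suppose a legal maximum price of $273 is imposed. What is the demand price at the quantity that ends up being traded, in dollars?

387

Equilibrium: 1282 - 3p = 3p - 698, so 1980 = 6p and p* = 330, q* = 292.
Since 273 < 330, the ceiling is binding.
At p = 273: qd = 1282 - 3·273 = 463 and qs = 3·273 - 698 = 121.
Only 121 units reach the market. On the demand curve, the marginal buyer's willingness to pay at q = 121 is (1282 - 121)/3 = 387.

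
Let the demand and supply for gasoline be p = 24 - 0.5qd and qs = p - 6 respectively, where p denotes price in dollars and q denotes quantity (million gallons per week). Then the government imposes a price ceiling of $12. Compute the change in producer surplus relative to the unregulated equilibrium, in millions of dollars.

Rearranging demand gives qd = 48 - 2p. In a free market, 48 - 2p = p - 6 gives the equilibrium p* = 18, q* = 12.
The ceiling of 12 is below the equilibrium price 18, so it binds.
At p = 12: qd = 48 - 2·12 = 24 and qs = 12 - 6 = 6.
Producer surplus without the control is ½ · (18 - 6) · 12 = 72.
With the ceiling, producers sell 6 units at 12, so PS = ½ · (12 - 6) · 6 = 18.
Change in producer surplus = 18 - 72 = -54.

-54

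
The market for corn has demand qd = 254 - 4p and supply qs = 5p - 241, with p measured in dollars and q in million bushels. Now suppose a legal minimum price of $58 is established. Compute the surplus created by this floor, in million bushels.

Setting quantity demanded equal to quantity supplied, 254 - 4p = 5p - 241, gives p* = 55 and q* = 34.
The floor of 58 is above the equilibrium price 55, so it binds.
At p = 58: qd = 254 - 4·58 = 22 and qs = 5·58 - 241 = 49.
Surplus = qs - qd = 49 - 22 = 27.

27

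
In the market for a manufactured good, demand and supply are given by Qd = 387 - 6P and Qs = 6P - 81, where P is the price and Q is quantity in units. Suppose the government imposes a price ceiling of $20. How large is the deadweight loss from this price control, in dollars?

Equilibrium: 387 - 6P = 6P - 81, so 468 = 12P and P* = 39, Q* = 153.
Since 20 < 39, the ceiling is binding.
At P = 20: Qd = 387 - 6·20 = 267 and Qs = 6·20 - 81 = 39.
Quantity traded falls to 39. At Q = 39 the demand price is (387 - 39)/6 = 58 and the supply price is (81 + 39)/6 = 20.
Deadweight loss = ½ · (58 - 20) · (153 - 39) = ½ · 38 · 114 = 2166.

2166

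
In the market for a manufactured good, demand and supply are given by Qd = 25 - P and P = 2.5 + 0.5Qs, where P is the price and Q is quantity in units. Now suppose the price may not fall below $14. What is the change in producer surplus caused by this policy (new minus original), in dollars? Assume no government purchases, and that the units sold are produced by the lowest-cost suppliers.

Rearranging supply gives Qs = 2P - 5. Equilibrium: 25 - P = 2P - 5, so 30 = 3P and P* = 10, Q* = 15.
Because the floor (14) lies above the market-clearing price, it is binding.
At P = 14: Qd = 25 - 14 = 11 and Qs = 2·14 - 5 = 23.
Producer surplus without the control is ½ · (10 - 2.5) · 15 = 56.25.
With the floor, 11 units are sold at 14. The supply price at Q = 11 is 8, so PS = ½ · [(14 - 2.5) + (14 - 8)] · 11 = 96.25.
Change in producer surplus = 96.25 - 56.25 = 40.

40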